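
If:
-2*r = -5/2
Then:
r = 5/4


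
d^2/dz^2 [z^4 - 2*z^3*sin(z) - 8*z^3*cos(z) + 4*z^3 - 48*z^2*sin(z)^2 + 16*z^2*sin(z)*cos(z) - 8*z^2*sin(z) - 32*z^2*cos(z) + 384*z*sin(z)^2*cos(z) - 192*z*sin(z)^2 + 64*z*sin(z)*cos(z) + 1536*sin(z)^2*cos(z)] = 2*z^3*sin(z) + 8*z^3*cos(z) + 56*z^2*sin(z) - 32*z^2*sin(2*z) + 20*z^2*cos(z) - 96*z^2*cos(2*z) + 12*z^2 + 116*z*sin(z) - 320*sqrt(2)*z*sin(2*z + pi/4) - 176*z*cos(z) + 864*z*cos(3*z) + 24*z - 208*sin(z) - 368*sin(2*z) + 576*sin(3*z) - 448*cos(z) + 176*cos(2*z) + 3456*cos(3*z) - 48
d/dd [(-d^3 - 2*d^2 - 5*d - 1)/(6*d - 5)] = (-12*d^3 + 3*d^2 + 20*d + 31)/(36*d^2 - 60*d + 25)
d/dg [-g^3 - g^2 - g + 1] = -3*g^2 - 2*g - 1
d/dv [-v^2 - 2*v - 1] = -2*v - 2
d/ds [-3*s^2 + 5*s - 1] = 5 - 6*s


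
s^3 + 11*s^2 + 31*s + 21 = (s + 1)*(s + 3)*(s + 7)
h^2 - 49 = (h - 7)*(h + 7)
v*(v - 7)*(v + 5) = v^3 - 2*v^2 - 35*v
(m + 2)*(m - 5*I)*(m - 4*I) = m^3 + 2*m^2 - 9*I*m^2 - 20*m - 18*I*m - 40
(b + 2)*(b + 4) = b^2 + 6*b + 8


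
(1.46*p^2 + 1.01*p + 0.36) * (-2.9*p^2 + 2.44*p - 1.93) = -4.234*p^4 + 0.6334*p^3 - 1.3974*p^2 - 1.0709*p - 0.6948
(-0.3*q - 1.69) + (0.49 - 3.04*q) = -3.34*q - 1.2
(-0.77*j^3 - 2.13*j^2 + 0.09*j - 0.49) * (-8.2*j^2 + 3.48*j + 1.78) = 6.314*j^5 + 14.7864*j^4 - 9.521*j^3 + 0.5398*j^2 - 1.545*j - 0.8722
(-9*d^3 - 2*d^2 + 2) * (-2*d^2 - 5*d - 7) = 18*d^5 + 49*d^4 + 73*d^3 + 10*d^2 - 10*d - 14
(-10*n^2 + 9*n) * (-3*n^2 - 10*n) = 30*n^4 + 73*n^3 - 90*n^2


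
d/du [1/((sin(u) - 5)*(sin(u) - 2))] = (7 - 2*sin(u))*cos(u)/((sin(u) - 5)^2*(sin(u) - 2)^2)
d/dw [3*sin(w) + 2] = 3*cos(w)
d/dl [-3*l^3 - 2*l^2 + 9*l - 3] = -9*l^2 - 4*l + 9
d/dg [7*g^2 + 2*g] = 14*g + 2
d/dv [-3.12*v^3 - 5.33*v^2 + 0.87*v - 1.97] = -9.36*v^2 - 10.66*v + 0.87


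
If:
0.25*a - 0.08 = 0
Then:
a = 0.32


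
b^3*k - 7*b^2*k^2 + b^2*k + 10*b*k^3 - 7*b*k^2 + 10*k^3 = (b - 5*k)*(b - 2*k)*(b*k + k)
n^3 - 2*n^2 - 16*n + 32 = (n - 4)*(n - 2)*(n + 4)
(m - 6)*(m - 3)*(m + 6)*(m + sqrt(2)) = m^4 - 3*m^3 + sqrt(2)*m^3 - 36*m^2 - 3*sqrt(2)*m^2 - 36*sqrt(2)*m + 108*m + 108*sqrt(2)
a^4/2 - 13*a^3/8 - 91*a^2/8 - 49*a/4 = a*(a/2 + 1)*(a - 7)*(a + 7/4)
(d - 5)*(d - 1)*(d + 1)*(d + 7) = d^4 + 2*d^3 - 36*d^2 - 2*d + 35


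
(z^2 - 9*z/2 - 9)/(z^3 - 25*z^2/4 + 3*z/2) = 2*(2*z + 3)/(z*(4*z - 1))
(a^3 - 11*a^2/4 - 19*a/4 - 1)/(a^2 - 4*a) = a + 5/4 + 1/(4*a)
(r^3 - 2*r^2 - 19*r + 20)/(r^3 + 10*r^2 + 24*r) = (r^2 - 6*r + 5)/(r*(r + 6))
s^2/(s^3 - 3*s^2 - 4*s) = s/(s^2 - 3*s - 4)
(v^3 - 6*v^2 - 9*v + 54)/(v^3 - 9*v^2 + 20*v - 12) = (v^2 - 9)/(v^2 - 3*v + 2)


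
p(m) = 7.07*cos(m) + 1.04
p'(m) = -7.07*sin(m)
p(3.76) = -4.72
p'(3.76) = 4.10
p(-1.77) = -0.36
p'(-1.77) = 6.93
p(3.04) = -5.99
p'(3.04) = -0.72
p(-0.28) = 7.83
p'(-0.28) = 1.95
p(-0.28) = 7.83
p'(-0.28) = 1.95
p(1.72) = -0.01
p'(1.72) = -6.99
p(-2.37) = -4.03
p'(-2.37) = 4.93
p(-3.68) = -5.03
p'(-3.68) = -3.63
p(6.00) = 7.83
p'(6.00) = 1.98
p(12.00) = 7.01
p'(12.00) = 3.79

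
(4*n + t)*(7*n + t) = 28*n^2 + 11*n*t + t^2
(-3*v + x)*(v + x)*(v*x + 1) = -3*v^3*x - 2*v^2*x^2 - 3*v^2 + v*x^3 - 2*v*x + x^2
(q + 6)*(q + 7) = q^2 + 13*q + 42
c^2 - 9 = (c - 3)*(c + 3)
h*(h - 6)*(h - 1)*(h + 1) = h^4 - 6*h^3 - h^2 + 6*h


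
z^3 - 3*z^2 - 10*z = z*(z - 5)*(z + 2)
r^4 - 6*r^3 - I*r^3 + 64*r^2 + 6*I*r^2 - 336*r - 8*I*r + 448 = (r - 4)*(r - 2)*(r - 8*I)*(r + 7*I)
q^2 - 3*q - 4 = (q - 4)*(q + 1)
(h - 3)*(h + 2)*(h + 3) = h^3 + 2*h^2 - 9*h - 18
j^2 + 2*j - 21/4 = (j - 3/2)*(j + 7/2)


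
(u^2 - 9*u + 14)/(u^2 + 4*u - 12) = (u - 7)/(u + 6)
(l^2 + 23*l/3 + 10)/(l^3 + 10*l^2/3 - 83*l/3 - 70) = (3*l + 5)/(3*l^2 - 8*l - 35)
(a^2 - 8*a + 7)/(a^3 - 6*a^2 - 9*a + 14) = 1/(a + 2)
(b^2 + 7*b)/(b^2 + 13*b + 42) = b/(b + 6)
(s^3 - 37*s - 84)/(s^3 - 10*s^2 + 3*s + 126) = (s + 4)/(s - 6)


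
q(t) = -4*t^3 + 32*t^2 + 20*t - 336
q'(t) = -12*t^2 + 64*t + 20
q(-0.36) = -338.87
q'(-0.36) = -4.60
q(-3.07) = 19.93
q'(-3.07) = -289.58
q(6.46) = 50.27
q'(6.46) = -67.34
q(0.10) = -333.68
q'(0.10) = 26.28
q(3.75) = -21.94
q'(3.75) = 91.25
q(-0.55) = -336.65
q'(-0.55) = -18.83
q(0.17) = -331.69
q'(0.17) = 30.53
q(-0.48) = -337.78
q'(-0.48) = -13.48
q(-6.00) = 1560.00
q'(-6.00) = -796.00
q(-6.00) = 1560.00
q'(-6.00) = -796.00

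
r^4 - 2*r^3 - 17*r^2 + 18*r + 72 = (r - 4)*(r - 3)*(r + 2)*(r + 3)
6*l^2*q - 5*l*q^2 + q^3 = q*(-3*l + q)*(-2*l + q)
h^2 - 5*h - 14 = (h - 7)*(h + 2)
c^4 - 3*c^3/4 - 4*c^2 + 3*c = c*(c - 2)*(c - 3/4)*(c + 2)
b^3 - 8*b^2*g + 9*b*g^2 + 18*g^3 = (b - 6*g)*(b - 3*g)*(b + g)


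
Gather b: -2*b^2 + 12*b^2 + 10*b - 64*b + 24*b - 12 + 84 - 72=10*b^2 - 30*b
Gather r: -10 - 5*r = -5*r - 10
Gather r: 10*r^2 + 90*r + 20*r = 10*r^2 + 110*r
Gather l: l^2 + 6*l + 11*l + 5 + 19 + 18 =l^2 + 17*l + 42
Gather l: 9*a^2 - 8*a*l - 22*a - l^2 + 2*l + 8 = 9*a^2 - 22*a - l^2 + l*(2 - 8*a) + 8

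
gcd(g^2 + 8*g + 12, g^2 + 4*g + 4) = g + 2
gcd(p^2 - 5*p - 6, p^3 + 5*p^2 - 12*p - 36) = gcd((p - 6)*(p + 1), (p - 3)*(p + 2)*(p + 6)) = 1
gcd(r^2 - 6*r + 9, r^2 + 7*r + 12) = 1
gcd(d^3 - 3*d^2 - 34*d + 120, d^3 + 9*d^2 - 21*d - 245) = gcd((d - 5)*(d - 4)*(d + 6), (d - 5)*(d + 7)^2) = d - 5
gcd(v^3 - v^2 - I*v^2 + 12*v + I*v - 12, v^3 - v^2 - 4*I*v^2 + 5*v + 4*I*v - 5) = v - 1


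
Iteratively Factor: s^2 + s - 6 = (s - 2)*(s + 3)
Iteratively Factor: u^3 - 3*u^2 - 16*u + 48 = (u - 4)*(u^2 + u - 12) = (u - 4)*(u - 3)*(u + 4)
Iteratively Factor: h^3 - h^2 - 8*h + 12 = (h - 2)*(h^2 + h - 6) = (h - 2)*(h + 3)*(h - 2)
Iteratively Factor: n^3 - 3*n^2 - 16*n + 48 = (n - 4)*(n^2 + n - 12) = (n - 4)*(n + 4)*(n - 3)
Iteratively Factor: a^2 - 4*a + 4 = (a - 2)*(a - 2)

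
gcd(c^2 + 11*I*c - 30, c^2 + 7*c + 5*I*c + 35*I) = c + 5*I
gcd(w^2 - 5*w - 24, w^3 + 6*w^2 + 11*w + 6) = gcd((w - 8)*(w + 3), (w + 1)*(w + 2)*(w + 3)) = w + 3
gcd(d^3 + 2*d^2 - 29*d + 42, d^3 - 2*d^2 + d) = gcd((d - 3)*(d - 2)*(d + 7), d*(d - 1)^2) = 1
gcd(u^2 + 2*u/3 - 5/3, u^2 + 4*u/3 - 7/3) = u - 1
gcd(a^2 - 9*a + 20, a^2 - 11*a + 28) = a - 4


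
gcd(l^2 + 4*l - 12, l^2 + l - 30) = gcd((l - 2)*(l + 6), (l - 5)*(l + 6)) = l + 6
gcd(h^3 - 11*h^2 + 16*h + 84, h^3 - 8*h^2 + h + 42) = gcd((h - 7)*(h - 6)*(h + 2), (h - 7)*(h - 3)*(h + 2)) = h^2 - 5*h - 14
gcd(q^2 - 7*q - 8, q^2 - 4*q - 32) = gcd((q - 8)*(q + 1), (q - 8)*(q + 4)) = q - 8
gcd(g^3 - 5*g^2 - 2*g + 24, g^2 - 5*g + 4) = g - 4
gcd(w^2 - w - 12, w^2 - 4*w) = w - 4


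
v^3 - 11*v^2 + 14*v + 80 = (v - 8)*(v - 5)*(v + 2)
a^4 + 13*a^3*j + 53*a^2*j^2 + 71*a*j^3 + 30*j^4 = (a + j)^2*(a + 5*j)*(a + 6*j)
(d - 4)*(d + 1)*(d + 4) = d^3 + d^2 - 16*d - 16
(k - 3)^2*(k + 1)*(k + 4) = k^4 - k^3 - 17*k^2 + 21*k + 36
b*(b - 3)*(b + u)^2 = b^4 + 2*b^3*u - 3*b^3 + b^2*u^2 - 6*b^2*u - 3*b*u^2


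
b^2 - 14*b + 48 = (b - 8)*(b - 6)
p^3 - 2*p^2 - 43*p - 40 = (p - 8)*(p + 1)*(p + 5)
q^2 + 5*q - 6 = (q - 1)*(q + 6)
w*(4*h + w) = 4*h*w + w^2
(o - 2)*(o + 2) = o^2 - 4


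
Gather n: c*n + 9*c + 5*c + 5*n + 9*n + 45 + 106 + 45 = 14*c + n*(c + 14) + 196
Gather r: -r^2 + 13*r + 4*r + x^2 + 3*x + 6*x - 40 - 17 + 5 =-r^2 + 17*r + x^2 + 9*x - 52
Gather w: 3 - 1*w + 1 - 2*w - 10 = -3*w - 6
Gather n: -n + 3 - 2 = 1 - n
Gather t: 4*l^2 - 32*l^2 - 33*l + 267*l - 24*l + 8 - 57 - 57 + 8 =-28*l^2 + 210*l - 98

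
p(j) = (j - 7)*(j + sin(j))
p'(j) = j + (j - 7)*(cos(j) + 1) + sin(j)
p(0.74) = -8.85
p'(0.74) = -9.47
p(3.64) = -10.62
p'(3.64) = 2.75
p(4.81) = -8.35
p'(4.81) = 1.41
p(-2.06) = 26.66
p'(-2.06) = -7.75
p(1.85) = -14.48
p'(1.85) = -0.92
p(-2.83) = 30.83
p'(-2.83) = -3.61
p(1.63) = -14.11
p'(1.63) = -2.42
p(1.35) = -13.14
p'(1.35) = -4.56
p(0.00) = 0.00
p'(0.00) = -14.00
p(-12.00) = 217.81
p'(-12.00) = -46.50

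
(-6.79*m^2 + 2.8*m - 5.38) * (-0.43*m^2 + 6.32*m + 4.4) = 2.9197*m^4 - 44.1168*m^3 - 9.8666*m^2 - 21.6816*m - 23.672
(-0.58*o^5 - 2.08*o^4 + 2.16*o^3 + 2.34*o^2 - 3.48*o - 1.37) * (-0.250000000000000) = 0.145*o^5 + 0.52*o^4 - 0.54*o^3 - 0.585*o^2 + 0.87*o + 0.3425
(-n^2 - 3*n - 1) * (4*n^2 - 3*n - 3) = -4*n^4 - 9*n^3 + 8*n^2 + 12*n + 3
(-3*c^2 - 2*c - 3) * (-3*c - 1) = 9*c^3 + 9*c^2 + 11*c + 3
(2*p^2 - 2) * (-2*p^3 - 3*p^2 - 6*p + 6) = -4*p^5 - 6*p^4 - 8*p^3 + 18*p^2 + 12*p - 12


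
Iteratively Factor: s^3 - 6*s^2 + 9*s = (s - 3)*(s^2 - 3*s) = s*(s - 3)*(s - 3)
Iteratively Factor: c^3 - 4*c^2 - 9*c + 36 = (c - 3)*(c^2 - c - 12) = (c - 3)*(c + 3)*(c - 4)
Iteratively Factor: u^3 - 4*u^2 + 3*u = (u - 3)*(u^2 - u) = (u - 3)*(u - 1)*(u)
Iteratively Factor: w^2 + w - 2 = (w - 1)*(w + 2)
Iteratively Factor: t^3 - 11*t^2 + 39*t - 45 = (t - 3)*(t^2 - 8*t + 15) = (t - 5)*(t - 3)*(t - 3)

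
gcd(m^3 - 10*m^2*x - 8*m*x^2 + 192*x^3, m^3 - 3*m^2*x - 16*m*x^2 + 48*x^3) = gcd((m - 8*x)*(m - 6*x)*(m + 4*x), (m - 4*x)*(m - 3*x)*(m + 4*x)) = m + 4*x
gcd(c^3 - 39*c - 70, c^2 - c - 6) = c + 2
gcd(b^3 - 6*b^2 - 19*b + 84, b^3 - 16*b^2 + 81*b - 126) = b^2 - 10*b + 21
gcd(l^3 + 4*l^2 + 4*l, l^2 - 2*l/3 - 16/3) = l + 2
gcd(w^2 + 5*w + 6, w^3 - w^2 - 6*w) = w + 2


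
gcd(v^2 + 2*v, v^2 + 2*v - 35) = 1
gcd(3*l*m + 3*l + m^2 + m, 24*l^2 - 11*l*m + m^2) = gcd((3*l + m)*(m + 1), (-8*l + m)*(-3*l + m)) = 1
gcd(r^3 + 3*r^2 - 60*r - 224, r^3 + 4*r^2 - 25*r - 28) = r + 7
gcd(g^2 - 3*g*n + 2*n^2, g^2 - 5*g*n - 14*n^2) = 1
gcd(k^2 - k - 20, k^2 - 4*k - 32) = k + 4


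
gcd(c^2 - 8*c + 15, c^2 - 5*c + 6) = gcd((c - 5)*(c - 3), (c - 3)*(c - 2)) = c - 3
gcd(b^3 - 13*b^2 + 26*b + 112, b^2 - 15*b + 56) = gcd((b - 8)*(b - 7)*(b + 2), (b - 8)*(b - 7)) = b^2 - 15*b + 56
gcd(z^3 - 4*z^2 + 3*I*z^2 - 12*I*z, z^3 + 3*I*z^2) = z^2 + 3*I*z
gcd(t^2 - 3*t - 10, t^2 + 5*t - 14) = 1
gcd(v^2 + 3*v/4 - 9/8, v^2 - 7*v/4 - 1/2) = 1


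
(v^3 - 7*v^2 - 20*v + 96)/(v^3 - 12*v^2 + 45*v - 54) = (v^2 - 4*v - 32)/(v^2 - 9*v + 18)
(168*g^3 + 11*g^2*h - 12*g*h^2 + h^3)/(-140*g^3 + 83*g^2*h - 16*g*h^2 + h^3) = (-24*g^2 - 5*g*h + h^2)/(20*g^2 - 9*g*h + h^2)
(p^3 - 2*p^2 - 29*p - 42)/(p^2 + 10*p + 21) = (p^2 - 5*p - 14)/(p + 7)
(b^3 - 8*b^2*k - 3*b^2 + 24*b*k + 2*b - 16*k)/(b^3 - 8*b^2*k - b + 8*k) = (b - 2)/(b + 1)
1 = 1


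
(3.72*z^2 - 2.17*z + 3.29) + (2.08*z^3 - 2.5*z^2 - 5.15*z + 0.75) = 2.08*z^3 + 1.22*z^2 - 7.32*z + 4.04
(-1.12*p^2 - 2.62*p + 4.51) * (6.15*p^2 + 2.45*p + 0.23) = -6.888*p^4 - 18.857*p^3 + 21.0599*p^2 + 10.4469*p + 1.0373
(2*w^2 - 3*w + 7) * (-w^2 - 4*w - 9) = -2*w^4 - 5*w^3 - 13*w^2 - w - 63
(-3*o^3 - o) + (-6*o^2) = -3*o^3 - 6*o^2 - o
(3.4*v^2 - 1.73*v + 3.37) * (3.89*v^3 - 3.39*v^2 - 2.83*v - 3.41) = 13.226*v^5 - 18.2557*v^4 + 9.352*v^3 - 18.1224*v^2 - 3.6378*v - 11.4917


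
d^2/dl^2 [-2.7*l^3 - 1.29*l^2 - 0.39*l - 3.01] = -16.2*l - 2.58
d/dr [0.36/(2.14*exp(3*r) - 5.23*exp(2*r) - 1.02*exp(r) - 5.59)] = (-2.3112*exp(2*r) + 3.7656*exp(r) + 0.3672)*exp(r)/(-2.14*exp(3*r) + 5.23*exp(2*r) + 1.02*exp(r) + 5.59)^2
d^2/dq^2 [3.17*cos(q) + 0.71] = -3.17*cos(q)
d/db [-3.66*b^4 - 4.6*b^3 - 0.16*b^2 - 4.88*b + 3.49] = -14.64*b^3 - 13.8*b^2 - 0.32*b - 4.88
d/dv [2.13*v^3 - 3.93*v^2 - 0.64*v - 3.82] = 6.39*v^2 - 7.86*v - 0.64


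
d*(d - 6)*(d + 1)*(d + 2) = d^4 - 3*d^3 - 16*d^2 - 12*d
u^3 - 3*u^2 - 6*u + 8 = (u - 4)*(u - 1)*(u + 2)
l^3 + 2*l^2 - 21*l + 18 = (l - 3)*(l - 1)*(l + 6)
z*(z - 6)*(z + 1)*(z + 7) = z^4 + 2*z^3 - 41*z^2 - 42*z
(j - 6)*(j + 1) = j^2 - 5*j - 6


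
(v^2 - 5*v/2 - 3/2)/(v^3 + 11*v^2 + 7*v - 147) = (v + 1/2)/(v^2 + 14*v + 49)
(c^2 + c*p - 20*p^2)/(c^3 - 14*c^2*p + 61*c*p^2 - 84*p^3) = (c + 5*p)/(c^2 - 10*c*p + 21*p^2)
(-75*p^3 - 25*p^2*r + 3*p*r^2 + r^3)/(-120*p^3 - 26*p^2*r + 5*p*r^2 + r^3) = (15*p^2 + 8*p*r + r^2)/(24*p^2 + 10*p*r + r^2)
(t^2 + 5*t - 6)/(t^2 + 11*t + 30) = (t - 1)/(t + 5)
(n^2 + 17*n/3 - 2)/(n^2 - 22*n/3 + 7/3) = (n + 6)/(n - 7)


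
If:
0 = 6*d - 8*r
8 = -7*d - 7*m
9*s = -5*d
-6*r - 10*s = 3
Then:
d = 54/19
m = -530/133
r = 81/38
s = -30/19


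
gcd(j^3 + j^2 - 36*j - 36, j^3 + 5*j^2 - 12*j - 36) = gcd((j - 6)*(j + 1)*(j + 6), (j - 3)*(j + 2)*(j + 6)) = j + 6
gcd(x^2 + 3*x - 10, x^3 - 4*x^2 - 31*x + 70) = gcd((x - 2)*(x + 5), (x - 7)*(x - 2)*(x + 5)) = x^2 + 3*x - 10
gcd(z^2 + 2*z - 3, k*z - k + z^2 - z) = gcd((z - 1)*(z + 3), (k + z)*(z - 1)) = z - 1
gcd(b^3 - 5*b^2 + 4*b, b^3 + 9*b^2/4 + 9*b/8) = b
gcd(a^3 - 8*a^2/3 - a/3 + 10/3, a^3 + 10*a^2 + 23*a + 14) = a + 1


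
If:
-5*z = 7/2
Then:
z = -7/10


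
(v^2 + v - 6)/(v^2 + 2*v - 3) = (v - 2)/(v - 1)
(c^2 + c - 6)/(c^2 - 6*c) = (c^2 + c - 6)/(c*(c - 6))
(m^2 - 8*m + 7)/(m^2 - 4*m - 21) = (m - 1)/(m + 3)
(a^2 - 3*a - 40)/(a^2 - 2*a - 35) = (a - 8)/(a - 7)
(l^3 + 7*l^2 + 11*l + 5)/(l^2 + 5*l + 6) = (l^3 + 7*l^2 + 11*l + 5)/(l^2 + 5*l + 6)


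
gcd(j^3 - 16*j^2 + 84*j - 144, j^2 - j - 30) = j - 6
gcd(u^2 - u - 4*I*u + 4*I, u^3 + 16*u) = u - 4*I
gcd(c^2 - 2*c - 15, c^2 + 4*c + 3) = c + 3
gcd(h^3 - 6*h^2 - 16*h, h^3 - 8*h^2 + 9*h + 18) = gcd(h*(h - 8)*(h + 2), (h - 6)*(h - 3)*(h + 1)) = 1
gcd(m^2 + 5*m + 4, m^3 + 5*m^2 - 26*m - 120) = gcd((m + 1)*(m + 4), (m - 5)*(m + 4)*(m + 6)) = m + 4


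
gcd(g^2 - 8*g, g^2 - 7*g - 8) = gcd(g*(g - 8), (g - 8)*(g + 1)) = g - 8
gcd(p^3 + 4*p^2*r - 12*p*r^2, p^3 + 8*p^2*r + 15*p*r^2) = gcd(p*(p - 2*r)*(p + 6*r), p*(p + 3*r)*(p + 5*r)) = p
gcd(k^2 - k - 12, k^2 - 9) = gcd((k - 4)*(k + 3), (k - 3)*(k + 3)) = k + 3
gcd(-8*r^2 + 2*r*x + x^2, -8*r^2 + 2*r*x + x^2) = -8*r^2 + 2*r*x + x^2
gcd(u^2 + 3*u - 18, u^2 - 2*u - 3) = u - 3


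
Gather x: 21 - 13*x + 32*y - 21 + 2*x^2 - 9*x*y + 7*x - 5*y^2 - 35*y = 2*x^2 + x*(-9*y - 6) - 5*y^2 - 3*y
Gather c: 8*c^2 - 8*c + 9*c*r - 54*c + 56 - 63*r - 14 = 8*c^2 + c*(9*r - 62) - 63*r + 42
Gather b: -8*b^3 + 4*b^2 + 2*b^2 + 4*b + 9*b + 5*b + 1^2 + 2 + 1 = -8*b^3 + 6*b^2 + 18*b + 4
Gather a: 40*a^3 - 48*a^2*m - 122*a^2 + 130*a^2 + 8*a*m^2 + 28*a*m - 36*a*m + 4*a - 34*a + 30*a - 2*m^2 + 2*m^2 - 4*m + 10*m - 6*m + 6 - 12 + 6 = 40*a^3 + a^2*(8 - 48*m) + a*(8*m^2 - 8*m)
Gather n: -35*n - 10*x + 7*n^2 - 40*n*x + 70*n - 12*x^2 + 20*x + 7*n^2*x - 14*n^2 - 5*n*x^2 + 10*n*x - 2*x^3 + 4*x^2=n^2*(7*x - 7) + n*(-5*x^2 - 30*x + 35) - 2*x^3 - 8*x^2 + 10*x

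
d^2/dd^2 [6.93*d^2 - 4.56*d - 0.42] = 13.8600000000000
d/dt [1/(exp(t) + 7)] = -exp(t)/(exp(t) + 7)^2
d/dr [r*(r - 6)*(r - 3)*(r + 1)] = 4*r^3 - 24*r^2 + 18*r + 18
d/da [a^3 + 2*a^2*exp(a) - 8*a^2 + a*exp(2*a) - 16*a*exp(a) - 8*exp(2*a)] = 2*a^2*exp(a) + 3*a^2 + 2*a*exp(2*a) - 12*a*exp(a) - 16*a - 15*exp(2*a) - 16*exp(a)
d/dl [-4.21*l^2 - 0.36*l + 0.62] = -8.42*l - 0.36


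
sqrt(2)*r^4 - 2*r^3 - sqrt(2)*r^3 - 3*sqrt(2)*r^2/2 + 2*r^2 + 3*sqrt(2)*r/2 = r*(r - 1)*(r - 3*sqrt(2)/2)*(sqrt(2)*r + 1)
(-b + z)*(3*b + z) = -3*b^2 + 2*b*z + z^2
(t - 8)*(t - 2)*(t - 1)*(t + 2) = t^4 - 9*t^3 + 4*t^2 + 36*t - 32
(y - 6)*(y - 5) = y^2 - 11*y + 30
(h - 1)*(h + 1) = h^2 - 1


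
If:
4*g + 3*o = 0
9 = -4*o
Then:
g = 27/16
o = -9/4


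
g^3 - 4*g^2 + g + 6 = (g - 3)*(g - 2)*(g + 1)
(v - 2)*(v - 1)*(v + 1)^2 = v^4 - v^3 - 3*v^2 + v + 2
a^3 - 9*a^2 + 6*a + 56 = (a - 7)*(a - 4)*(a + 2)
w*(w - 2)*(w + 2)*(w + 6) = w^4 + 6*w^3 - 4*w^2 - 24*w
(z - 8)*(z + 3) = z^2 - 5*z - 24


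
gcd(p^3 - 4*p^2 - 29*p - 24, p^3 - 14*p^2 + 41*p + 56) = p^2 - 7*p - 8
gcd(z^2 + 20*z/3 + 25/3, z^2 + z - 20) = z + 5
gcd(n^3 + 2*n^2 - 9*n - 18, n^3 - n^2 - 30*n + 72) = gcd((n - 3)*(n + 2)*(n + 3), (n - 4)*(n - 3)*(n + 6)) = n - 3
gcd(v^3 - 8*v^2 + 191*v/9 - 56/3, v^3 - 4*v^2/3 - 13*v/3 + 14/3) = v - 7/3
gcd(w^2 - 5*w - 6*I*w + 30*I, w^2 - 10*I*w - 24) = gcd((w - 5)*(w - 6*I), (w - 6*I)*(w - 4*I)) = w - 6*I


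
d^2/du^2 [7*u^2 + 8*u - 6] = 14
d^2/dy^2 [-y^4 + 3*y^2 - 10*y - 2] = 6 - 12*y^2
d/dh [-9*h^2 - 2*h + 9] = -18*h - 2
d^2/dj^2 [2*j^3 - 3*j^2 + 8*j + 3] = 12*j - 6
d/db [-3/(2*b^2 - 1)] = 12*b/(2*b^2 - 1)^2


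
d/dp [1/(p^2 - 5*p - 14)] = (5 - 2*p)/(-p^2 + 5*p + 14)^2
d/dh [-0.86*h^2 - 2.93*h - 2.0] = -1.72*h - 2.93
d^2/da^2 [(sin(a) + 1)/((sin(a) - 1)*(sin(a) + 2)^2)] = -(4*sin(a)^4 + 6*sin(a)^3 + 18*sin(a)^2 + 20*sin(a) + 6)/((sin(a) - 1)^2*(sin(a) + 2)^4)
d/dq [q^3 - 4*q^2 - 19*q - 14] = 3*q^2 - 8*q - 19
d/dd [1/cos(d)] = sin(d)/cos(d)^2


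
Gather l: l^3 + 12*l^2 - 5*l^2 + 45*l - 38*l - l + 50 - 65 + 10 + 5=l^3 + 7*l^2 + 6*l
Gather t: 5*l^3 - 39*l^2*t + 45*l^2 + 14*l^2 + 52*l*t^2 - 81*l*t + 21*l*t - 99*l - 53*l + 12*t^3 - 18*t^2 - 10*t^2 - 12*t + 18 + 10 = 5*l^3 + 59*l^2 - 152*l + 12*t^3 + t^2*(52*l - 28) + t*(-39*l^2 - 60*l - 12) + 28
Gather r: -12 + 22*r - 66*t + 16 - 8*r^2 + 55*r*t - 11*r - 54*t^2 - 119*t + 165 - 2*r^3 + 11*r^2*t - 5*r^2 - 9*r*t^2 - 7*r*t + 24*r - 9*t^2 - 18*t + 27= -2*r^3 + r^2*(11*t - 13) + r*(-9*t^2 + 48*t + 35) - 63*t^2 - 203*t + 196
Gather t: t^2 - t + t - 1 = t^2 - 1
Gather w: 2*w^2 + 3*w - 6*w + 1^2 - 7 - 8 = 2*w^2 - 3*w - 14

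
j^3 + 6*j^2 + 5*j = j*(j + 1)*(j + 5)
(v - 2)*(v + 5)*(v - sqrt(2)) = v^3 - sqrt(2)*v^2 + 3*v^2 - 10*v - 3*sqrt(2)*v + 10*sqrt(2)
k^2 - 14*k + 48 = (k - 8)*(k - 6)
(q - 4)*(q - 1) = q^2 - 5*q + 4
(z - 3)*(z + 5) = z^2 + 2*z - 15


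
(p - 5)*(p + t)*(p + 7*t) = p^3 + 8*p^2*t - 5*p^2 + 7*p*t^2 - 40*p*t - 35*t^2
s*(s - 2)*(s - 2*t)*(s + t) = s^4 - s^3*t - 2*s^3 - 2*s^2*t^2 + 2*s^2*t + 4*s*t^2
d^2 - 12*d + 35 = (d - 7)*(d - 5)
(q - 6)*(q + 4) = q^2 - 2*q - 24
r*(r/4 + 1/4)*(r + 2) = r^3/4 + 3*r^2/4 + r/2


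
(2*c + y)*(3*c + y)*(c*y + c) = 6*c^3*y + 6*c^3 + 5*c^2*y^2 + 5*c^2*y + c*y^3 + c*y^2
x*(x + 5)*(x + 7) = x^3 + 12*x^2 + 35*x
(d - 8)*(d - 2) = d^2 - 10*d + 16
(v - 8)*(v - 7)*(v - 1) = v^3 - 16*v^2 + 71*v - 56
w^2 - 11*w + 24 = (w - 8)*(w - 3)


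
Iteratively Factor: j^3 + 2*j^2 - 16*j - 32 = (j + 2)*(j^2 - 16) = (j + 2)*(j + 4)*(j - 4)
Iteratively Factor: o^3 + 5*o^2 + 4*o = (o + 4)*(o^2 + o) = o*(o + 4)*(o + 1)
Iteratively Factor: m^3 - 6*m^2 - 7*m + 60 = (m + 3)*(m^2 - 9*m + 20) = (m - 5)*(m + 3)*(m - 4)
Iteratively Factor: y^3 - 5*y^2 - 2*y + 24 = (y - 4)*(y^2 - y - 6) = (y - 4)*(y + 2)*(y - 3)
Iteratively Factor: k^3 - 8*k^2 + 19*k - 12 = (k - 4)*(k^2 - 4*k + 3) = (k - 4)*(k - 1)*(k - 3)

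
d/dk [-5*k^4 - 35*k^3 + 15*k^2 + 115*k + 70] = -20*k^3 - 105*k^2 + 30*k + 115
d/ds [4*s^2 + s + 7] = 8*s + 1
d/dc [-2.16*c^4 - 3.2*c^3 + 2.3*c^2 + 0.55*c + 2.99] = -8.64*c^3 - 9.6*c^2 + 4.6*c + 0.55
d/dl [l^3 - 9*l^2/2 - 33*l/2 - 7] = 3*l^2 - 9*l - 33/2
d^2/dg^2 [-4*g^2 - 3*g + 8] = -8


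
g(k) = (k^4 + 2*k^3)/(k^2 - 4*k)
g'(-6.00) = -6.96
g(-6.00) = 14.40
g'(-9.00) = -12.57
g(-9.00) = 43.62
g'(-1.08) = 0.12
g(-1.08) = -0.21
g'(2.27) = -21.54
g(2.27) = -12.72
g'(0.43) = -0.67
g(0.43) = -0.13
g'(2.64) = -40.62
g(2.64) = -23.78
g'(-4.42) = -4.19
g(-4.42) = 5.61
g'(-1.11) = 0.10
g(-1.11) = -0.21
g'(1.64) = -7.96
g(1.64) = -4.15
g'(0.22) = -0.28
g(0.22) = -0.03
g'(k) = (4 - 2*k)*(k^4 + 2*k^3)/(k^2 - 4*k)^2 + (4*k^3 + 6*k^2)/(k^2 - 4*k) = 2*k*(k^2 - 5*k - 8)/(k^2 - 8*k + 16)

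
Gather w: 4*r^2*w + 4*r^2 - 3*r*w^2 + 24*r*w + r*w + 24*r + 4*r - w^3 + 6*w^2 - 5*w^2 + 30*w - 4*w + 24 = 4*r^2 + 28*r - w^3 + w^2*(1 - 3*r) + w*(4*r^2 + 25*r + 26) + 24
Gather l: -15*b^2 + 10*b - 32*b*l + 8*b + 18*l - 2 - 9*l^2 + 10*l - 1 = -15*b^2 + 18*b - 9*l^2 + l*(28 - 32*b) - 3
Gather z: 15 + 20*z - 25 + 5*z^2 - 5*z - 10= 5*z^2 + 15*z - 20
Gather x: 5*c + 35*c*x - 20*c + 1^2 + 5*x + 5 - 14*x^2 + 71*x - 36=-15*c - 14*x^2 + x*(35*c + 76) - 30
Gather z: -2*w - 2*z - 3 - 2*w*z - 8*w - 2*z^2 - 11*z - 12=-10*w - 2*z^2 + z*(-2*w - 13) - 15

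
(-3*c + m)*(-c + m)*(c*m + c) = 3*c^3*m + 3*c^3 - 4*c^2*m^2 - 4*c^2*m + c*m^3 + c*m^2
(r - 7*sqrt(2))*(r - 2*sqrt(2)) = r^2 - 9*sqrt(2)*r + 28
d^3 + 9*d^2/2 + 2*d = d*(d + 1/2)*(d + 4)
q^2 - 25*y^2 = (q - 5*y)*(q + 5*y)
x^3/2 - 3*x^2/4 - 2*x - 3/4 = (x/2 + 1/2)*(x - 3)*(x + 1/2)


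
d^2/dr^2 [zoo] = 0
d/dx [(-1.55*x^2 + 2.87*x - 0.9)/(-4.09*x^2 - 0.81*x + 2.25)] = (12.9938*x^2 - 14.337*x + 5.7285)/(16.7281*x^4 + 6.6258*x^3 - 17.7489*x^2 - 3.645*x + 5.0625)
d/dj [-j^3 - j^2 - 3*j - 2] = -3*j^2 - 2*j - 3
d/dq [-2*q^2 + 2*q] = 2 - 4*q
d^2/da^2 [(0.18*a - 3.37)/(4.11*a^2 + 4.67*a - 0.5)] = ((26.0202 - 4.4388*a)*(4.11*a^2 + 4.67*a - 0.5) + (0.18*a - 3.37)*(8.22*a + 4.67)*(16.44*a + 9.34))/(4.11*a^2 + 4.67*a - 0.5)^3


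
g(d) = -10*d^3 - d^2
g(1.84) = -65.68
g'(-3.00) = -264.00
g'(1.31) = -54.10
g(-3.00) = 261.00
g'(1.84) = -105.25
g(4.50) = -931.50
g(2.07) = -92.98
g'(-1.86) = -100.07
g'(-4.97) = -731.09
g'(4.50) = -616.50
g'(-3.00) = -264.00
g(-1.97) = 72.57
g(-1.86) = 60.89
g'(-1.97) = -112.49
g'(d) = -30*d^2 - 2*d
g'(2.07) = -132.69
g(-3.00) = 261.00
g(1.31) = -24.20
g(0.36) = -0.60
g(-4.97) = 1202.93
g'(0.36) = -4.61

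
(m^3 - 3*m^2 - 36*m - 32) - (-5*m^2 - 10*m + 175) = m^3 + 2*m^2 - 26*m - 207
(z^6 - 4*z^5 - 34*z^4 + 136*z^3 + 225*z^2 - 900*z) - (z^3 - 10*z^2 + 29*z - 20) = z^6 - 4*z^5 - 34*z^4 + 135*z^3 + 235*z^2 - 929*z + 20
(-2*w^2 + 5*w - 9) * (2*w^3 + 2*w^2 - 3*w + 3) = -4*w^5 + 6*w^4 - 2*w^3 - 39*w^2 + 42*w - 27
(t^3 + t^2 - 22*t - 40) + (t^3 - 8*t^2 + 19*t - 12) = 2*t^3 - 7*t^2 - 3*t - 52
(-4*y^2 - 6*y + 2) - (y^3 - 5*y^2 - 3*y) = -y^3 + y^2 - 3*y + 2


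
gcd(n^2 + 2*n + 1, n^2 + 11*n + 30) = 1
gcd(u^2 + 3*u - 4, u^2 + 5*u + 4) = u + 4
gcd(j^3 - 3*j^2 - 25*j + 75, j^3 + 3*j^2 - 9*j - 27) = j - 3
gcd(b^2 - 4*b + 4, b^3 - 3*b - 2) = b - 2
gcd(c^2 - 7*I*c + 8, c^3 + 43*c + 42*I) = c + I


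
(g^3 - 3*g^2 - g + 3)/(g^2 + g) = g - 4 + 3/g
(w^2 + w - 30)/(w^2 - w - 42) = (w - 5)/(w - 7)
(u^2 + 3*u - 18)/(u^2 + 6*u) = (u - 3)/u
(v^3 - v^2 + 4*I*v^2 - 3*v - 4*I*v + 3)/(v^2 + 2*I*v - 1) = (v^2 + v*(-1 + 3*I) - 3*I)/(v + I)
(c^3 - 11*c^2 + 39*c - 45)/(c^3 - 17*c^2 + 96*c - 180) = (c^2 - 6*c + 9)/(c^2 - 12*c + 36)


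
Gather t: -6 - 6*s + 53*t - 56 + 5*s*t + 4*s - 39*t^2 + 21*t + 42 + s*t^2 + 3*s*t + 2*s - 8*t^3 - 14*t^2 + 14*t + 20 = -8*t^3 + t^2*(s - 53) + t*(8*s + 88)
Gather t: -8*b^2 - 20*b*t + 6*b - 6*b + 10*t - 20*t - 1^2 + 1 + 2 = -8*b^2 + t*(-20*b - 10) + 2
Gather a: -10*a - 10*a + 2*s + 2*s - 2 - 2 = -20*a + 4*s - 4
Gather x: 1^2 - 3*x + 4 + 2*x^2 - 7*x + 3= 2*x^2 - 10*x + 8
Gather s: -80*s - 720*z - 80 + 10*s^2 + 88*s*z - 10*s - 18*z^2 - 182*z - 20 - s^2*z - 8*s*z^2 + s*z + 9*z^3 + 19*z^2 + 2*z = s^2*(10 - z) + s*(-8*z^2 + 89*z - 90) + 9*z^3 + z^2 - 900*z - 100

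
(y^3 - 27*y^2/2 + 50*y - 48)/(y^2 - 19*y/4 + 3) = 2*(2*y^2 - 19*y + 24)/(4*y - 3)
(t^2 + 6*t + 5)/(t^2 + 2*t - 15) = (t + 1)/(t - 3)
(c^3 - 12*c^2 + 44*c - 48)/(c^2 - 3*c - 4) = (c^2 - 8*c + 12)/(c + 1)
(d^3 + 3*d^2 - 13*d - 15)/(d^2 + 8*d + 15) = (d^2 - 2*d - 3)/(d + 3)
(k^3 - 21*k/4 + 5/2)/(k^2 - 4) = (k^2 + 2*k - 5/4)/(k + 2)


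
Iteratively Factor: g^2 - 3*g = (g)*(g - 3)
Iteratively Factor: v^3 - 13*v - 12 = (v + 3)*(v^2 - 3*v - 4) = (v + 1)*(v + 3)*(v - 4)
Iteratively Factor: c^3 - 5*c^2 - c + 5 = (c - 5)*(c^2 - 1) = (c - 5)*(c - 1)*(c + 1)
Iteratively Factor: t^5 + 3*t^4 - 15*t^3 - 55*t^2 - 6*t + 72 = (t + 3)*(t^4 - 15*t^2 - 10*t + 24) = (t + 3)^2*(t^3 - 3*t^2 - 6*t + 8) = (t - 4)*(t + 3)^2*(t^2 + t - 2) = (t - 4)*(t - 1)*(t + 3)^2*(t + 2)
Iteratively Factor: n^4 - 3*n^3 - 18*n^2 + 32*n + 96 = (n - 4)*(n^3 + n^2 - 14*n - 24) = (n - 4)^2*(n^2 + 5*n + 6) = (n - 4)^2*(n + 3)*(n + 2)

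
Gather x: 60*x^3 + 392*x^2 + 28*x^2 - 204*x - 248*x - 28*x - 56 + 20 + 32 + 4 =60*x^3 + 420*x^2 - 480*x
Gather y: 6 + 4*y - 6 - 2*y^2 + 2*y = -2*y^2 + 6*y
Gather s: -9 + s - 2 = s - 11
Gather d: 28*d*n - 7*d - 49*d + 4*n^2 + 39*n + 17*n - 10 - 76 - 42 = d*(28*n - 56) + 4*n^2 + 56*n - 128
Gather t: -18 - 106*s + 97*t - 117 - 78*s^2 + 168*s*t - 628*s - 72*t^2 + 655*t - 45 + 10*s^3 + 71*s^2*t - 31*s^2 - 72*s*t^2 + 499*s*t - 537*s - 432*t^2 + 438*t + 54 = 10*s^3 - 109*s^2 - 1271*s + t^2*(-72*s - 504) + t*(71*s^2 + 667*s + 1190) - 126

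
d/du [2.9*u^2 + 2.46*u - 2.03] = 5.8*u + 2.46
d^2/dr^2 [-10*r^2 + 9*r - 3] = -20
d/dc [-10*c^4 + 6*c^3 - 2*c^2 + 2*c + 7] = -40*c^3 + 18*c^2 - 4*c + 2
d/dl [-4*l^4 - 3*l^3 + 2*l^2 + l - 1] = -16*l^3 - 9*l^2 + 4*l + 1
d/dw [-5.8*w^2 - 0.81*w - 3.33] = -11.6*w - 0.81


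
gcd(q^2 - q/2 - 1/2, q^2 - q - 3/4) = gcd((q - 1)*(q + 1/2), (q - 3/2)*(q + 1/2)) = q + 1/2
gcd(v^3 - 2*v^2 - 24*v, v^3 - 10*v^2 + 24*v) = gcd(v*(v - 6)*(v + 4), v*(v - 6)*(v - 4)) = v^2 - 6*v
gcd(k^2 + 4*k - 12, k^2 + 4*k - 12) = k^2 + 4*k - 12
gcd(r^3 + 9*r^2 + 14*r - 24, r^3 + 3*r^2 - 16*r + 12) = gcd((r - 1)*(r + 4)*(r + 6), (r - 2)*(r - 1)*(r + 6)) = r^2 + 5*r - 6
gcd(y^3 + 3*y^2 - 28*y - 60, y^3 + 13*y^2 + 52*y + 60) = y^2 + 8*y + 12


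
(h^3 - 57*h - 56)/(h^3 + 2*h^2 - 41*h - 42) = (h - 8)/(h - 6)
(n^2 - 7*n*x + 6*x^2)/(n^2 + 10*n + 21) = (n^2 - 7*n*x + 6*x^2)/(n^2 + 10*n + 21)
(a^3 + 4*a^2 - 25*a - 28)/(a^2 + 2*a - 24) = (a^2 + 8*a + 7)/(a + 6)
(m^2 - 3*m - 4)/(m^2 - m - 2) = (m - 4)/(m - 2)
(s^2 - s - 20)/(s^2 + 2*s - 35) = (s + 4)/(s + 7)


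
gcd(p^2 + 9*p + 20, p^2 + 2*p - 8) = p + 4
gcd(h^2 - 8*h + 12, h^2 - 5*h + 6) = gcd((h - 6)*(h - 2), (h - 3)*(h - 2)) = h - 2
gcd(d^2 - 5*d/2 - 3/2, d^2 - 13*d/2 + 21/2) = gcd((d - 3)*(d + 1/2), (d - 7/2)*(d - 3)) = d - 3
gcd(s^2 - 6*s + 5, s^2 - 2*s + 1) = s - 1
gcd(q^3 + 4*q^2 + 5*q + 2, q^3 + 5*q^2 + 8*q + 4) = q^2 + 3*q + 2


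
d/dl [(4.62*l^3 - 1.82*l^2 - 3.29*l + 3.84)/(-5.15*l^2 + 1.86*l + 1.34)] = (-23.793*l^4 + 17.1864*l^3 - 1.7563*l^2 + 34.6744*l - 11.551)/(26.5225*l^4 - 19.158*l^3 - 10.3424*l^2 + 4.9848*l + 1.7956)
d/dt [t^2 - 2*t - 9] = 2*t - 2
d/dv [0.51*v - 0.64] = 0.510000000000000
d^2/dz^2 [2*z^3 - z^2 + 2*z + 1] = 12*z - 2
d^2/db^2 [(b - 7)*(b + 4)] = 2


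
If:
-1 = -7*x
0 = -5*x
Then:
No Solution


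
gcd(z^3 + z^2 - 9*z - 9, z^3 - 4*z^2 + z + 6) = z^2 - 2*z - 3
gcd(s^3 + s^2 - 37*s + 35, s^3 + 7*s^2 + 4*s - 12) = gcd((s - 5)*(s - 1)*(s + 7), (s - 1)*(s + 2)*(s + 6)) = s - 1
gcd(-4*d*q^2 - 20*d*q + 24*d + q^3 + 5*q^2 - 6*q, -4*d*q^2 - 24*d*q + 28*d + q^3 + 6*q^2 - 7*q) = -4*d*q + 4*d + q^2 - q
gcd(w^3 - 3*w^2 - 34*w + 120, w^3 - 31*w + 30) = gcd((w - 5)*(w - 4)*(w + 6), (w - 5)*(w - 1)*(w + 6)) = w^2 + w - 30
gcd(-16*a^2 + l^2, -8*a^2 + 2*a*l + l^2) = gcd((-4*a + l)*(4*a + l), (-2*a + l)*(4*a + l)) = 4*a + l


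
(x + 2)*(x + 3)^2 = x^3 + 8*x^2 + 21*x + 18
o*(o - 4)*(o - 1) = o^3 - 5*o^2 + 4*o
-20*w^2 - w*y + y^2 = (-5*w + y)*(4*w + y)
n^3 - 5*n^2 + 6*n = n*(n - 3)*(n - 2)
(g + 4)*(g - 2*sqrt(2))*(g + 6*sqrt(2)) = g^3 + 4*g^2 + 4*sqrt(2)*g^2 - 24*g + 16*sqrt(2)*g - 96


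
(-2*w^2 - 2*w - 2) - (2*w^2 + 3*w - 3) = -4*w^2 - 5*w + 1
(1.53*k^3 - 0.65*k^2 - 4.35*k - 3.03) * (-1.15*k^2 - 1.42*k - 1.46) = -1.7595*k^5 - 1.4251*k^4 + 3.6917*k^3 + 10.6105*k^2 + 10.6536*k + 4.4238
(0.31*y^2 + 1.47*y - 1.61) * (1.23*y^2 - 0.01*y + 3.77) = 0.3813*y^4 + 1.805*y^3 - 0.8263*y^2 + 5.558*y - 6.0697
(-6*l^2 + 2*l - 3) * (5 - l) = 6*l^3 - 32*l^2 + 13*l - 15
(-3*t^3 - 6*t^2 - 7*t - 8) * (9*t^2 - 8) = -27*t^5 - 54*t^4 - 39*t^3 - 24*t^2 + 56*t + 64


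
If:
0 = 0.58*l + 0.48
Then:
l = -0.83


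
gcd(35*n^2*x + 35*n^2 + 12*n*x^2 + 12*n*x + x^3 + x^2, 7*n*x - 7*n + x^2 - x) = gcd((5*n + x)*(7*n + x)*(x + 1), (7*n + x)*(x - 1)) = 7*n + x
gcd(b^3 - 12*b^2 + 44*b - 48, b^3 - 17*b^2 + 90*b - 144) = b - 6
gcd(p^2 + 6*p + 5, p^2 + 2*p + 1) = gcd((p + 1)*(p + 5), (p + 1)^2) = p + 1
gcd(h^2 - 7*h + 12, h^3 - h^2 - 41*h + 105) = h - 3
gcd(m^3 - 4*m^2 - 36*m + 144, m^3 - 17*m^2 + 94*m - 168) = m^2 - 10*m + 24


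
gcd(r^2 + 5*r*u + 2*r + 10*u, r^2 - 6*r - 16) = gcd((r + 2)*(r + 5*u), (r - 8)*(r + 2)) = r + 2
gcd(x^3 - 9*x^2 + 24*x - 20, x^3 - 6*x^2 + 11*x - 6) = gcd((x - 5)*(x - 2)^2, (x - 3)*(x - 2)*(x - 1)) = x - 2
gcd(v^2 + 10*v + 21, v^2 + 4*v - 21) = v + 7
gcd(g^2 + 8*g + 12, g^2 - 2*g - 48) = g + 6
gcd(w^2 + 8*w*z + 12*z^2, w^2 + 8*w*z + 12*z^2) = w^2 + 8*w*z + 12*z^2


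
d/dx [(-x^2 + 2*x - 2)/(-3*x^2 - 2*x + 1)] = 2*(4*x^2 - 7*x - 1)/(9*x^4 + 12*x^3 - 2*x^2 - 4*x + 1)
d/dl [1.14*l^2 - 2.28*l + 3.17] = 2.28*l - 2.28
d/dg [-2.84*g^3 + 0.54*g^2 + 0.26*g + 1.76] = -8.52*g^2 + 1.08*g + 0.26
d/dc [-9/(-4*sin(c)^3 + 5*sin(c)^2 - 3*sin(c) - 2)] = 9*(-12*sin(c)^2 + 10*sin(c) - 3)*cos(c)/(4*sin(c)^3 - 5*sin(c)^2 + 3*sin(c) + 2)^2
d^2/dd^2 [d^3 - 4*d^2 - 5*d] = 6*d - 8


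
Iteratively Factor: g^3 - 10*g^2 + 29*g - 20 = (g - 1)*(g^2 - 9*g + 20) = (g - 4)*(g - 1)*(g - 5)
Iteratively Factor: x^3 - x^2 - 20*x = (x + 4)*(x^2 - 5*x) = (x - 5)*(x + 4)*(x)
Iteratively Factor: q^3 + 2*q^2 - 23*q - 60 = (q - 5)*(q^2 + 7*q + 12) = (q - 5)*(q + 4)*(q + 3)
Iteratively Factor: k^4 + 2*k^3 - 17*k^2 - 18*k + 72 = (k - 2)*(k^3 + 4*k^2 - 9*k - 36) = (k - 2)*(k + 4)*(k^2 - 9) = (k - 3)*(k - 2)*(k + 4)*(k + 3)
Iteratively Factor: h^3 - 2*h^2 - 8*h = (h + 2)*(h^2 - 4*h) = (h - 4)*(h + 2)*(h)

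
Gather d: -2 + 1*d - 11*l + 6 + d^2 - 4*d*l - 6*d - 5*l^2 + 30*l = d^2 + d*(-4*l - 5) - 5*l^2 + 19*l + 4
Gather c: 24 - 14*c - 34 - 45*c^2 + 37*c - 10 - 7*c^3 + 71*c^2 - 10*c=-7*c^3 + 26*c^2 + 13*c - 20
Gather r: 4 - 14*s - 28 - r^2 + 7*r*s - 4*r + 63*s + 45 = -r^2 + r*(7*s - 4) + 49*s + 21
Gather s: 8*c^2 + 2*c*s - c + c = 8*c^2 + 2*c*s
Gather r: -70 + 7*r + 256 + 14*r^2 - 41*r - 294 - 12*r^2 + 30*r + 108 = 2*r^2 - 4*r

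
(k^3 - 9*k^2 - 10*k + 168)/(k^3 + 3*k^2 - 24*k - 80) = (k^2 - 13*k + 42)/(k^2 - k - 20)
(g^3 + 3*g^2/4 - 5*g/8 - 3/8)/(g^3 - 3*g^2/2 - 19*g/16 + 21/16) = 2*(2*g + 1)/(4*g - 7)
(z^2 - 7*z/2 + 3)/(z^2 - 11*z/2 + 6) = (z - 2)/(z - 4)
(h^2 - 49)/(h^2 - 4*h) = (h^2 - 49)/(h*(h - 4))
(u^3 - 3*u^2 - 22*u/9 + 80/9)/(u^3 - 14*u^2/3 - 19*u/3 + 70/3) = (9*u^2 - 9*u - 40)/(3*(3*u^2 - 8*u - 35))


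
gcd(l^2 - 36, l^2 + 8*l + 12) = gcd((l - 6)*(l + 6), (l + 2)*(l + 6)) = l + 6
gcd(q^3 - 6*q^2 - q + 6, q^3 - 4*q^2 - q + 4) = q^2 - 1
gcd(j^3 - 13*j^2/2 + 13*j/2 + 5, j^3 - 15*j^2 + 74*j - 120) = j - 5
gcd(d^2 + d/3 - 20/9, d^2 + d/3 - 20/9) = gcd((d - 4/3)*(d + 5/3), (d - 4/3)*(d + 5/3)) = d^2 + d/3 - 20/9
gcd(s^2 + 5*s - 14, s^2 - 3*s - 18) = 1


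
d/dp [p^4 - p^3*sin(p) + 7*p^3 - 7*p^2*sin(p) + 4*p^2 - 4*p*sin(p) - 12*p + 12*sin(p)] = -p^3*cos(p) + 4*p^3 - 3*p^2*sin(p) - 7*p^2*cos(p) + 21*p^2 - 14*p*sin(p) - 4*p*cos(p) + 8*p - 4*sin(p) + 12*cos(p) - 12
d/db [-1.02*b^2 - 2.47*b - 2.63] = -2.04*b - 2.47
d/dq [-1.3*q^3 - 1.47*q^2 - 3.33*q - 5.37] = -3.9*q^2 - 2.94*q - 3.33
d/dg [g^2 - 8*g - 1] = 2*g - 8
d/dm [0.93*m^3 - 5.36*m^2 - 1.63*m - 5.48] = 2.79*m^2 - 10.72*m - 1.63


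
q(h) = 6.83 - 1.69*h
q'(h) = -1.69000000000000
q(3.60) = 0.75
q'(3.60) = -1.69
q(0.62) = 5.78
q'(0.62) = -1.69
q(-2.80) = 11.56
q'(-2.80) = -1.69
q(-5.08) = 15.42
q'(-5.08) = -1.69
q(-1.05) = 8.60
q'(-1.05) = -1.69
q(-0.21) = 7.18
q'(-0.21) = -1.69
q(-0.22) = 7.20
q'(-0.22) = -1.69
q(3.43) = 1.03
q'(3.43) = -1.69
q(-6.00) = 16.97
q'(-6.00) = -1.69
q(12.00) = -13.45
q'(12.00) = -1.69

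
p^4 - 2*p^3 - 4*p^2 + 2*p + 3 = (p - 3)*(p - 1)*(p + 1)^2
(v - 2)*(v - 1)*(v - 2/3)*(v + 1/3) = v^4 - 10*v^3/3 + 25*v^2/9 - 4/9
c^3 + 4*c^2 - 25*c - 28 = (c - 4)*(c + 1)*(c + 7)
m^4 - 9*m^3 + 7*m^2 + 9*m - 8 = (m - 8)*(m - 1)^2*(m + 1)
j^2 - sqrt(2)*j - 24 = (j - 4*sqrt(2))*(j + 3*sqrt(2))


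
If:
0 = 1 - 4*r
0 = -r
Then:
No Solution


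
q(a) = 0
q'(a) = 0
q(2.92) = 0.00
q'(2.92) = 0.00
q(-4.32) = 0.00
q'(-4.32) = 0.00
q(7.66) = 0.00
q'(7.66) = 0.00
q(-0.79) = 0.00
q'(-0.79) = 0.00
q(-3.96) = 0.00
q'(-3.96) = 0.00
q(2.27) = 0.00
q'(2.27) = 0.00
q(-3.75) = 0.00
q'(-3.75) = 0.00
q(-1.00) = 0.00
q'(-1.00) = 0.00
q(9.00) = 0.00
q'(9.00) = 0.00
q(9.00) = 0.00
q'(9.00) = 0.00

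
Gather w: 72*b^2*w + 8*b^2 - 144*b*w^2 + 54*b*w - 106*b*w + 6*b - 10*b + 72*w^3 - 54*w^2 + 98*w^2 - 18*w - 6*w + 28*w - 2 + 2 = 8*b^2 - 4*b + 72*w^3 + w^2*(44 - 144*b) + w*(72*b^2 - 52*b + 4)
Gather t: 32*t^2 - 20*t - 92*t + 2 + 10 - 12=32*t^2 - 112*t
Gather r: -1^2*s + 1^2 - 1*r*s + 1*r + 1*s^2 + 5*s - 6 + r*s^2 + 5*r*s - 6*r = r*(s^2 + 4*s - 5) + s^2 + 4*s - 5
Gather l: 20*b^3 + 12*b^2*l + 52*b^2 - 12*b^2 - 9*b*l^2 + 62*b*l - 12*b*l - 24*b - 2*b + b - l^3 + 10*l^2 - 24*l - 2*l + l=20*b^3 + 40*b^2 - 25*b - l^3 + l^2*(10 - 9*b) + l*(12*b^2 + 50*b - 25)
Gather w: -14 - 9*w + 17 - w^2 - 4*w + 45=-w^2 - 13*w + 48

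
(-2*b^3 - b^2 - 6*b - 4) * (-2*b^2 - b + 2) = 4*b^5 + 4*b^4 + 9*b^3 + 12*b^2 - 8*b - 8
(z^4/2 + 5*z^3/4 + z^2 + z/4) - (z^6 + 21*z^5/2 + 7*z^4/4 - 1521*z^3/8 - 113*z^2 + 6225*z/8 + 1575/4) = -z^6 - 21*z^5/2 - 5*z^4/4 + 1531*z^3/8 + 114*z^2 - 6223*z/8 - 1575/4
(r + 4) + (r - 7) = 2*r - 3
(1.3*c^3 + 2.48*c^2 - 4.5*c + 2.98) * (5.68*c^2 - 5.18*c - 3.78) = 7.384*c^5 + 7.3524*c^4 - 43.3204*c^3 + 30.862*c^2 + 1.5736*c - 11.2644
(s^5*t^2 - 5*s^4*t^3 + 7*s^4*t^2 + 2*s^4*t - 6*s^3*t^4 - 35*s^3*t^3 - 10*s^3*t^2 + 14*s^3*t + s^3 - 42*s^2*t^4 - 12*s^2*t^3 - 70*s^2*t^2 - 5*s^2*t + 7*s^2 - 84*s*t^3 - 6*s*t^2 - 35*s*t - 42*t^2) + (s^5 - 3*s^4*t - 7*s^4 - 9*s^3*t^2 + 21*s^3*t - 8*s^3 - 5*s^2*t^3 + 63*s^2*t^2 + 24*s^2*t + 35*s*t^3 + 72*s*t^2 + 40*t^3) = s^5*t^2 + s^5 - 5*s^4*t^3 + 7*s^4*t^2 - s^4*t - 7*s^4 - 6*s^3*t^4 - 35*s^3*t^3 - 19*s^3*t^2 + 35*s^3*t - 7*s^3 - 42*s^2*t^4 - 17*s^2*t^3 - 7*s^2*t^2 + 19*s^2*t + 7*s^2 - 49*s*t^3 + 66*s*t^2 - 35*s*t + 40*t^3 - 42*t^2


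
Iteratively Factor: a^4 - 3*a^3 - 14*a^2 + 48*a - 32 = (a - 2)*(a^3 - a^2 - 16*a + 16) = (a - 4)*(a - 2)*(a^2 + 3*a - 4) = (a - 4)*(a - 2)*(a - 1)*(a + 4)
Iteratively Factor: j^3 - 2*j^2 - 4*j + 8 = (j - 2)*(j^2 - 4) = (j - 2)^2*(j + 2)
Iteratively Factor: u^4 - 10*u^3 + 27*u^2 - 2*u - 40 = (u - 5)*(u^3 - 5*u^2 + 2*u + 8) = (u - 5)*(u - 4)*(u^2 - u - 2) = (u - 5)*(u - 4)*(u + 1)*(u - 2)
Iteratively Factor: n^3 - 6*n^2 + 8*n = (n)*(n^2 - 6*n + 8) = n*(n - 2)*(n - 4)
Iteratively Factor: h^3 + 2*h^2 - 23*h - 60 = (h + 3)*(h^2 - h - 20) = (h + 3)*(h + 4)*(h - 5)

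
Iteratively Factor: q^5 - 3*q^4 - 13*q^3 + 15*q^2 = (q)*(q^4 - 3*q^3 - 13*q^2 + 15*q) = q*(q - 5)*(q^3 + 2*q^2 - 3*q) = q^2*(q - 5)*(q^2 + 2*q - 3) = q^2*(q - 5)*(q + 3)*(q - 1)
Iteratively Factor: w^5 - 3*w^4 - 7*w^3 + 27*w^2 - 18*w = (w + 3)*(w^4 - 6*w^3 + 11*w^2 - 6*w) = (w - 1)*(w + 3)*(w^3 - 5*w^2 + 6*w) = w*(w - 1)*(w + 3)*(w^2 - 5*w + 6) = w*(w - 2)*(w - 1)*(w + 3)*(w - 3)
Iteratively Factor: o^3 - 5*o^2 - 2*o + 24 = (o + 2)*(o^2 - 7*o + 12) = (o - 3)*(o + 2)*(o - 4)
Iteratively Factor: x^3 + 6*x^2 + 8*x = (x + 2)*(x^2 + 4*x) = x*(x + 2)*(x + 4)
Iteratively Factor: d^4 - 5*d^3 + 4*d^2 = (d - 4)*(d^3 - d^2) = d*(d - 4)*(d^2 - d) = d*(d - 4)*(d - 1)*(d)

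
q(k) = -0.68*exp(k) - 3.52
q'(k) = -0.68*exp(k)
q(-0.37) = -3.99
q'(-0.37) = -0.47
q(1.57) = -6.79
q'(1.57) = -3.27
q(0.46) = -4.60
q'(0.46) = -1.08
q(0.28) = -4.42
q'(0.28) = -0.90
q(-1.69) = -3.65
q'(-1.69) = -0.13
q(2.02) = -8.65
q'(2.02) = -5.13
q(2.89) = -15.76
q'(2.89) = -12.24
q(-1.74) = -3.64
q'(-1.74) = -0.12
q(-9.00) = -3.52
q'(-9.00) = 0.00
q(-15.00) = -3.52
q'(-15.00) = 0.00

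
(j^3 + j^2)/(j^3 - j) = j/(j - 1)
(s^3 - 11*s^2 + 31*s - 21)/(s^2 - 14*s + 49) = (s^2 - 4*s + 3)/(s - 7)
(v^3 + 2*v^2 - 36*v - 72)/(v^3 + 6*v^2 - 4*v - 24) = (v - 6)/(v - 2)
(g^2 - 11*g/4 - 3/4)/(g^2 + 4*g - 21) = (g + 1/4)/(g + 7)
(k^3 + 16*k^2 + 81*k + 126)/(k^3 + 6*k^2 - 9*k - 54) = (k + 7)/(k - 3)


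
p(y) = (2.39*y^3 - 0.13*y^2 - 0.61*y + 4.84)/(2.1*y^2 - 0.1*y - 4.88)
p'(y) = (0.1 - 4.2*y)*(2.39*y^3 - 0.13*y^2 - 0.61*y + 4.84)/(2.1*y^2 - 0.1*y - 4.88)^2 + (7.17*y^2 - 0.26*y - 0.61)/(2.1*y^2 - 0.1*y - 4.88) = (5.019*y^4 - 0.478*y^3 - 33.6956*y^2 - 19.0592*y + 3.4608)/(4.41*y^4 - 0.42*y^3 - 20.486*y^2 + 0.976*y + 23.8144)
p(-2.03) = -3.63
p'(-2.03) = -0.47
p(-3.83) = -4.90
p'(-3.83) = 1.00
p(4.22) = 5.59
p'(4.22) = 0.85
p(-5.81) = -6.98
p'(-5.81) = 1.08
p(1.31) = -6.53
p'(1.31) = -33.14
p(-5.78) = -6.95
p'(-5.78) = 1.08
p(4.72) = 6.04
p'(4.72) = 0.93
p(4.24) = 5.61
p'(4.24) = 0.86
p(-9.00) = -10.49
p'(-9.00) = 1.11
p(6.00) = 7.31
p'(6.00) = 1.03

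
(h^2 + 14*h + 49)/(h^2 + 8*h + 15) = (h^2 + 14*h + 49)/(h^2 + 8*h + 15)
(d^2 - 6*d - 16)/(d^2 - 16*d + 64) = (d + 2)/(d - 8)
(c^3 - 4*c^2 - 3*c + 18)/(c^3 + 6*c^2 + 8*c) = (c^2 - 6*c + 9)/(c*(c + 4))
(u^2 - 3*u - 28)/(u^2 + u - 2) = (u^2 - 3*u - 28)/(u^2 + u - 2)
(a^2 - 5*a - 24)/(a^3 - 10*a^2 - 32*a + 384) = (a + 3)/(a^2 - 2*a - 48)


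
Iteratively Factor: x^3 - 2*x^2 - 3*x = (x - 3)*(x^2 + x) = (x - 3)*(x + 1)*(x)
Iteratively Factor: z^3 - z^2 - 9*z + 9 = (z - 1)*(z^2 - 9) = (z - 3)*(z - 1)*(z + 3)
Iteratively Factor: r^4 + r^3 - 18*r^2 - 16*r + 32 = (r + 4)*(r^3 - 3*r^2 - 6*r + 8) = (r + 2)*(r + 4)*(r^2 - 5*r + 4) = (r - 4)*(r + 2)*(r + 4)*(r - 1)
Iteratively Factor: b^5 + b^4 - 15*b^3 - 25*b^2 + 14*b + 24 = (b + 3)*(b^4 - 2*b^3 - 9*b^2 + 2*b + 8) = (b - 1)*(b + 3)*(b^3 - b^2 - 10*b - 8) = (b - 4)*(b - 1)*(b + 3)*(b^2 + 3*b + 2) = (b - 4)*(b - 1)*(b + 2)*(b + 3)*(b + 1)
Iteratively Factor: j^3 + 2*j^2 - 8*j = (j)*(j^2 + 2*j - 8) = j*(j + 4)*(j - 2)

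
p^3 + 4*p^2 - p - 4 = (p - 1)*(p + 1)*(p + 4)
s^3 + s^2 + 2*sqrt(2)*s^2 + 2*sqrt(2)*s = s*(s + 1)*(s + 2*sqrt(2))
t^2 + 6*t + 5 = (t + 1)*(t + 5)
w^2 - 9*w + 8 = (w - 8)*(w - 1)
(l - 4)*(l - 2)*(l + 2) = l^3 - 4*l^2 - 4*l + 16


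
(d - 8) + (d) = 2*d - 8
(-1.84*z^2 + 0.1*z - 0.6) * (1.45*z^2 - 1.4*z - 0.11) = -2.668*z^4 + 2.721*z^3 - 0.8076*z^2 + 0.829*z + 0.066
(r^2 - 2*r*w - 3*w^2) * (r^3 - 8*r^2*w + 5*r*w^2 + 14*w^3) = r^5 - 10*r^4*w + 18*r^3*w^2 + 28*r^2*w^3 - 43*r*w^4 - 42*w^5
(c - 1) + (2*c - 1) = 3*c - 2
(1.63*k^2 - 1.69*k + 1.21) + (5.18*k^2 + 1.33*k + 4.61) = 6.81*k^2 - 0.36*k + 5.82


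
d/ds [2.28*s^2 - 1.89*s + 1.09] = 4.56*s - 1.89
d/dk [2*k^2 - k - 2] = 4*k - 1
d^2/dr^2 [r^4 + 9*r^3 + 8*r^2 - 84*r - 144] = 12*r^2 + 54*r + 16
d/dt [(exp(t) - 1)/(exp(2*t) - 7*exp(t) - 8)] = ((1 - exp(t))*(2*exp(t) - 7) + exp(2*t) - 7*exp(t) - 8)*exp(t)/(-exp(2*t) + 7*exp(t) + 8)^2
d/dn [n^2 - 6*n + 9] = 2*n - 6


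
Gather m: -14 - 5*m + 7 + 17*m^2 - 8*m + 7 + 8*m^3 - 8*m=8*m^3 + 17*m^2 - 21*m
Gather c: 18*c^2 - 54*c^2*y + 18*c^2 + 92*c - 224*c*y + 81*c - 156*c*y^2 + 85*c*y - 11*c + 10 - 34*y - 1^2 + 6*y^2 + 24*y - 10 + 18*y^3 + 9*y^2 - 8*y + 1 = c^2*(36 - 54*y) + c*(-156*y^2 - 139*y + 162) + 18*y^3 + 15*y^2 - 18*y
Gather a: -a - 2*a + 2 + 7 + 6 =15 - 3*a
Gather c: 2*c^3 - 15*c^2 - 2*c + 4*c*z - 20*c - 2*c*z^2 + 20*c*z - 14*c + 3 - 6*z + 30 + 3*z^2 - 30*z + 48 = 2*c^3 - 15*c^2 + c*(-2*z^2 + 24*z - 36) + 3*z^2 - 36*z + 81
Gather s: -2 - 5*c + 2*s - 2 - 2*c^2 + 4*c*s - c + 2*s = -2*c^2 - 6*c + s*(4*c + 4) - 4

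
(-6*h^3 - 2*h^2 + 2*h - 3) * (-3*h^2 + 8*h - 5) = 18*h^5 - 42*h^4 + 8*h^3 + 35*h^2 - 34*h + 15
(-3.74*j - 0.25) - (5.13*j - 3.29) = 3.04 - 8.87*j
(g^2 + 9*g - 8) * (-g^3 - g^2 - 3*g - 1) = -g^5 - 10*g^4 - 4*g^3 - 20*g^2 + 15*g + 8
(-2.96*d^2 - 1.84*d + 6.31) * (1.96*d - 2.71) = -5.8016*d^3 + 4.4152*d^2 + 17.354*d - 17.1001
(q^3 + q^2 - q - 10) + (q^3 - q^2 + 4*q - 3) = 2*q^3 + 3*q - 13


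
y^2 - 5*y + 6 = (y - 3)*(y - 2)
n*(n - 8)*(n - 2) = n^3 - 10*n^2 + 16*n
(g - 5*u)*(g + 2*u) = g^2 - 3*g*u - 10*u^2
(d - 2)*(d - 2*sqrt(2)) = d^2 - 2*sqrt(2)*d - 2*d + 4*sqrt(2)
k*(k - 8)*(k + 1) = k^3 - 7*k^2 - 8*k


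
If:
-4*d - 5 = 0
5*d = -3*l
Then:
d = -5/4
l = 25/12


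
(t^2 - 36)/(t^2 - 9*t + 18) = (t + 6)/(t - 3)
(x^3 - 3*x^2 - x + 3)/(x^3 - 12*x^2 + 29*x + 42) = (x^2 - 4*x + 3)/(x^2 - 13*x + 42)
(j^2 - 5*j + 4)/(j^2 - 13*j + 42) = (j^2 - 5*j + 4)/(j^2 - 13*j + 42)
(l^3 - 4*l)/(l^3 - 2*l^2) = (l + 2)/l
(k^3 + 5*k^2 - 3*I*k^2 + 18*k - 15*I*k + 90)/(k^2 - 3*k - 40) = (k^2 - 3*I*k + 18)/(k - 8)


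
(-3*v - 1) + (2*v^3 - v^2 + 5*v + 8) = 2*v^3 - v^2 + 2*v + 7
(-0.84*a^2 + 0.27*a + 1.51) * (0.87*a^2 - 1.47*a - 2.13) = -0.7308*a^4 + 1.4697*a^3 + 2.706*a^2 - 2.7948*a - 3.2163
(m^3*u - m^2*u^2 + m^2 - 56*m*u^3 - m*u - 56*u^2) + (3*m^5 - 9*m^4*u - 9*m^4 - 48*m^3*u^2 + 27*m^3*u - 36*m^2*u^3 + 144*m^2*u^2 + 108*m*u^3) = 3*m^5 - 9*m^4*u - 9*m^4 - 48*m^3*u^2 + 28*m^3*u - 36*m^2*u^3 + 143*m^2*u^2 + m^2 + 52*m*u^3 - m*u - 56*u^2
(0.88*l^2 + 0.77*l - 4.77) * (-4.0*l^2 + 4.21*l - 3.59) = -3.52*l^4 + 0.6248*l^3 + 19.1625*l^2 - 22.846*l + 17.1243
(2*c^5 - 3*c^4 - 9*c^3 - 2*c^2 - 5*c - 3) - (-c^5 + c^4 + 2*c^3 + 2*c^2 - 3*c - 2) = 3*c^5 - 4*c^4 - 11*c^3 - 4*c^2 - 2*c - 1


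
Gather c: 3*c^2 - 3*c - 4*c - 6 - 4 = 3*c^2 - 7*c - 10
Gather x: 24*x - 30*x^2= -30*x^2 + 24*x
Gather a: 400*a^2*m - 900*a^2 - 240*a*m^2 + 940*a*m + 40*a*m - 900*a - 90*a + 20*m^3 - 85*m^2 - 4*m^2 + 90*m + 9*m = a^2*(400*m - 900) + a*(-240*m^2 + 980*m - 990) + 20*m^3 - 89*m^2 + 99*m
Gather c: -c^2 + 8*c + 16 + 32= -c^2 + 8*c + 48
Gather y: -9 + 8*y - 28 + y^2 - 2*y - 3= y^2 + 6*y - 40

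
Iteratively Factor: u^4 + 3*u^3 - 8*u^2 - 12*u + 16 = (u + 4)*(u^3 - u^2 - 4*u + 4) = (u - 1)*(u + 4)*(u^2 - 4) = (u - 1)*(u + 2)*(u + 4)*(u - 2)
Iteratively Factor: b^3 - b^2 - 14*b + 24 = (b + 4)*(b^2 - 5*b + 6) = (b - 2)*(b + 4)*(b - 3)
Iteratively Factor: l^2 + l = (l + 1)*(l)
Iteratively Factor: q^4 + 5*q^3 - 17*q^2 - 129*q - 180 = (q + 3)*(q^3 + 2*q^2 - 23*q - 60) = (q - 5)*(q + 3)*(q^2 + 7*q + 12) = (q - 5)*(q + 3)*(q + 4)*(q + 3)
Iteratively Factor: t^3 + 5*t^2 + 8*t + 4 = (t + 1)*(t^2 + 4*t + 4) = (t + 1)*(t + 2)*(t + 2)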